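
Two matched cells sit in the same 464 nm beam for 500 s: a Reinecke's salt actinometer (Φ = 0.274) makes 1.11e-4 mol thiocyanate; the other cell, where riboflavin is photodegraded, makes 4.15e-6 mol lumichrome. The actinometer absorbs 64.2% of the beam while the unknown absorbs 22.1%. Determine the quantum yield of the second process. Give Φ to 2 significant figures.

Photons absorbed by the actinometer: 1.11e-4 / 0.274 = 4.051e-4 mol.
Incident flux: 4.051e-4 / 0.642 = 6.310e-4 einstein.
Absorbed by unknown: 0.221 × 6.310e-4 = 1.395e-4 mol.
Φ(unknown) = 4.15e-6 / 1.395e-4 = 0.030.

Φ = 0.030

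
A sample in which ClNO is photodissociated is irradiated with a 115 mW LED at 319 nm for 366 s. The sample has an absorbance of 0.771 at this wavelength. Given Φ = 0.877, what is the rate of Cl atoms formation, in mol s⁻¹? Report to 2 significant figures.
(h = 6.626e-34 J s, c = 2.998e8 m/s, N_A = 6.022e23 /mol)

Photon energy at 319 nm: hc/λ = (6.626e-34)(2.998e8)/(319e-9) = 6.227e-19 J.
Energy delivered: (115 mW)(366 s) = 42.09 J.
Photons incident: 42.09 / 6.227e-19 = 6.759e19, i.e. 6.759e19/6.022e23 = 1.122e-4 mol.
Fraction absorbed: 1 − 10^(−0.771) = 0.8306.
Photons absorbed: 0.8306 × 1.122e-4 = 9.319e-5 mol.
Product formed: 0.877 × 9.319e-5 = 8.173e-5 mol.
Rate: 8.173e-5 / 366 s = 2.2e-7 mol s⁻¹.

2.2e-7 mol s⁻¹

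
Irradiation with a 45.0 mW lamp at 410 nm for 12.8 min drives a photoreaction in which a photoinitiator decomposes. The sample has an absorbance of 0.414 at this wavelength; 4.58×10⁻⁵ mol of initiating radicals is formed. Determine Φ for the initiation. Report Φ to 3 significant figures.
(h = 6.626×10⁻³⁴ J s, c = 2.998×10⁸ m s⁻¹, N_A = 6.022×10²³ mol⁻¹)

Photon energy at 410 nm: hc/λ = (6.626×10⁻³⁴)(2.998×10⁸)/(410×10⁻⁹) = 4.845×10⁻¹⁹ J.
Energy delivered: (45.0 mW)(768 s) = 34.56 J.
Photons incident: 34.56 / 4.845×10⁻¹⁹ = 7.133×10¹⁹, i.e. 7.133×10¹⁹/6.022×10²³ = 1.184×10⁻⁴ mol.
Fraction absorbed: 1 − 10^(−0.414) = 0.6145.
Photons absorbed: 0.6145 × 1.184×10⁻⁴ = 7.276×10⁻⁵ mol.
Φ = 4.58×10⁻⁵ mol / 7.276×10⁻⁵ mol photons = 0.629.

Φ = 0.629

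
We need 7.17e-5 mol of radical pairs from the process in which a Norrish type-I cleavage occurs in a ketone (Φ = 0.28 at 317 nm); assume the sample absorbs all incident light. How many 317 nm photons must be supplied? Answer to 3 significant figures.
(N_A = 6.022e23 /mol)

Photons that must be absorbed: 7.17e-5 / 0.28 = 2.561e-4 mol.
Photon count: 2.561e-4 × 6.022e23 = 1.54e20.

1.54e20 photons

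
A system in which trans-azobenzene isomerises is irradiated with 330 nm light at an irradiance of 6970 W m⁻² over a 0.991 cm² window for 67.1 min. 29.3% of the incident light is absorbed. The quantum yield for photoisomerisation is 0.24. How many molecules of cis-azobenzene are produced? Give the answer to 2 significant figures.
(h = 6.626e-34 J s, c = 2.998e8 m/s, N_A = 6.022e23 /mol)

Photon energy at 330 nm: hc/λ = (6.626e-34)(2.998e8)/(330e-9) = 6.020e-19 J.
Energy delivered: (6970 W m⁻²)(0.991e-4 m²)(4026 s) = 2781 J.
Photons incident: 2781 / 6.020e-19 = 4.620e21, i.e. 4.620e21/6.022e23 = 0.007672 mol.
Photons absorbed: 0.293 × 0.007672 = 0.002248 mol.
Product: Φ × n_abs = 0.24 × 0.002248 = 5.395e-4 mol.
As a count: 5.395e-4 × 6.022e23 = 3.2e20.

3.2e20 molecules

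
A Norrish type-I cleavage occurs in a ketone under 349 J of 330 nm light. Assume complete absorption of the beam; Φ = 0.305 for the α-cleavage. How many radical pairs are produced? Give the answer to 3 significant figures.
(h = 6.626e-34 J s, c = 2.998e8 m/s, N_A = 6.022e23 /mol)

Photon energy at 330 nm: hc/λ = (6.626e-34)(2.998e8)/(330e-9) = 6.020e-19 J.
Photons incident: 349 / 6.020e-19 = 5.797e20, i.e. 5.797e20/6.022e23 = 9.626e-4 mol.
Product: Φ × n_abs = 0.305 × 9.626e-4 = 2.936e-4 mol.
As a count: 2.936e-4 × 6.022e23 = 1.77e20.

1.77e20 radical pairs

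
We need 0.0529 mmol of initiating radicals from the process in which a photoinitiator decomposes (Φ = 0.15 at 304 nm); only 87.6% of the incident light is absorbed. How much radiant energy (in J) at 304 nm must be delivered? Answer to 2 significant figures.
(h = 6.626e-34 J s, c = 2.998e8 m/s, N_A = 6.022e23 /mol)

Product: 0.0529 mmol = 5.29e-5 mol.
Photons that must be absorbed: 5.29e-5 / 0.15 = 3.527e-4 mol.
Incident photons needed: 3.527e-4 / 0.876 = 4.026e-4 mol.
Photon energy: hc/λ = 6.534e-19 J; per mole, 3.935e5 J mol⁻¹.
Energy required: 4.026e-4 × 3.935e5 = 160 J.

160 J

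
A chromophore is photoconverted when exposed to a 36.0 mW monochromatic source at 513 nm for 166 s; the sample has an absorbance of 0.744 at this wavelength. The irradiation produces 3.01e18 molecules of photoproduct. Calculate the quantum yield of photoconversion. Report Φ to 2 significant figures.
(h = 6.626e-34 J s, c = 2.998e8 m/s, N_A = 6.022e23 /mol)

Φ = 0.24

Product: 3.01e18 / 6.022e23 = 4.998e-6 mol.
Photon energy at 513 nm: hc/λ = (6.626e-34)(2.998e8)/(513e-9) = 3.872e-19 J.
Energy delivered: (36.0 mW)(166 s) = 5.976 J.
Photons incident: 5.976 / 3.872e-19 = 1.543e19, i.e. 1.543e19/6.022e23 = 2.562e-5 mol.
Fraction absorbed: 1 − 10^(−0.744) = 0.8197.
Photons absorbed: 0.8197 × 2.562e-5 = 2.100e-5 mol.
Φ = 4.998e-6 mol / 2.100e-5 mol photons = 0.24.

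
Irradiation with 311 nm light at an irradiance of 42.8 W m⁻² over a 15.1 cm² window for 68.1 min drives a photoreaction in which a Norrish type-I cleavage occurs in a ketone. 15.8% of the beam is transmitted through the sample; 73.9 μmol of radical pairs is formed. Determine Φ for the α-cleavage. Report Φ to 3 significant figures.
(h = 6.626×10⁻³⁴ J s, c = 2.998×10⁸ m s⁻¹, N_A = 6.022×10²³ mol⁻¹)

Product: 73.9 μmol = 7.39×10⁻⁵ mol.
Photon energy at 311 nm: hc/λ = (6.626×10⁻³⁴)(2.998×10⁸)/(311×10⁻⁹) = 6.387×10⁻¹⁹ J.
Energy delivered: (42.8 W m⁻²)(15.1×10⁻⁴ m²)(4086 s) = 264.1 J.
Photons incident: 264.1 / 6.387×10⁻¹⁹ = 4.135×10²⁰, i.e. 4.135×10²⁰/6.022×10²³ = 6.866×10⁻⁴ mol.
Fraction absorbed: 1 − 15.8/100 = 0.8420.
Photons absorbed: 0.8420 × 6.866×10⁻⁴ = 5.781×10⁻⁴ mol.
Φ = 7.39×10⁻⁵ mol / 5.781×10⁻⁴ mol photons = 0.128.

Φ = 0.128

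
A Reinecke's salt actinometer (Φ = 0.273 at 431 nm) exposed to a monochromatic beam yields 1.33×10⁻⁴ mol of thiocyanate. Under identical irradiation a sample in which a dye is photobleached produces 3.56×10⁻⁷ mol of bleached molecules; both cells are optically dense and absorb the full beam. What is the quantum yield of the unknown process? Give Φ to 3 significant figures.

Φ = 7.31×10⁻⁴

Photons absorbed by the actinometer: 1.33×10⁻⁴ / 0.273 = 4.872×10⁻⁴ mol.
Φ(unknown) = 3.56×10⁻⁷ / 4.872×10⁻⁴ = 7.31×10⁻⁴.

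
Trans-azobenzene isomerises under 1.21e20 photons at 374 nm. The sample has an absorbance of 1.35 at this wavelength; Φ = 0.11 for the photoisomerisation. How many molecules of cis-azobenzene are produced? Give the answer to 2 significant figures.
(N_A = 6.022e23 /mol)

Moles of photons: 1.21e20 / 6.022e23 = 2.009e-4 mol.
Fraction absorbed: 1 − 10^(−1.35) = 0.9553.
Photons absorbed: 0.9553 × 2.009e-4 = 1.919e-4 mol.
Product: Φ × n_abs = 0.11 × 1.919e-4 = 2.111e-5 mol.
As a count: 2.111e-5 × 6.022e23 = 1.3e19.

1.3e19 molecules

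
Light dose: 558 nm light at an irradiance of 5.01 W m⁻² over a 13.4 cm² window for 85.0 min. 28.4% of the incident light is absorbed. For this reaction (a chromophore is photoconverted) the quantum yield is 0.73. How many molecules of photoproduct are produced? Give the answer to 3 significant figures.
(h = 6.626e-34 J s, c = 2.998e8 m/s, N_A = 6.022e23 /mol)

Photon energy at 558 nm: hc/λ = (6.626e-34)(2.998e8)/(558e-9) = 3.560e-19 J.
Energy delivered: (5.01 W m⁻²)(13.4e-4 m²)(5100 s) = 34.24 J.
Photons incident: 34.24 / 3.560e-19 = 9.618e19, i.e. 9.618e19/6.022e23 = 1.597e-4 mol.
Photons absorbed: 0.284 × 1.597e-4 = 4.535e-5 mol.
Product: Φ × n_abs = 0.73 × 4.535e-5 = 3.311e-5 mol.
As a count: 3.311e-5 × 6.022e23 = 1.99e19.

1.99e19 molecules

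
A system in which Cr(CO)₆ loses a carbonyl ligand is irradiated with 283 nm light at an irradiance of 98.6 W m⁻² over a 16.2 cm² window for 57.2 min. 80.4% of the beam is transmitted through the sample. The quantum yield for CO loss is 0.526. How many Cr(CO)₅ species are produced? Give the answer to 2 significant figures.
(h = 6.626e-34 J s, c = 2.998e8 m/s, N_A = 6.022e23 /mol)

8.1e19 species

Photon energy at 283 nm: hc/λ = (6.626e-34)(2.998e8)/(283e-9) = 7.019e-19 J.
Energy delivered: (98.6 W m⁻²)(16.2e-4 m²)(3432 s) = 548.2 J.
Photons incident: 548.2 / 7.019e-19 = 7.810e20, i.e. 7.810e20/6.022e23 = 0.001297 mol.
Fraction absorbed: 1 − 80.4/100 = 0.1960.
Photons absorbed: 0.1960 × 0.001297 = 2.542e-4 mol.
Product: Φ × n_abs = 0.526 × 2.542e-4 = 1.337e-4 mol.
As a count: 1.337e-4 × 6.022e23 = 8.1e19.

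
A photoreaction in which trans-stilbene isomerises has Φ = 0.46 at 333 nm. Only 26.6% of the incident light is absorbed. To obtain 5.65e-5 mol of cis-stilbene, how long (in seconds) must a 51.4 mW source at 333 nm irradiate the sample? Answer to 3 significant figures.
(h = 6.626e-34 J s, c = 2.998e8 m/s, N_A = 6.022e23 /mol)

t ≈ 3230 s

Photons that must be absorbed: 5.65e-5 / 0.46 = 1.228e-4 mol.
Incident photons needed: 1.228e-4 / 0.266 = 4.617e-4 mol.
Photon energy: hc/λ = 5.965e-19 J; per mole, 3.592e5 J mol⁻¹.
Energy required: 4.617e-4 × 3.592e5 = 165.8 J.
Time: 165.8 J / 0.0514 W = 3230 s.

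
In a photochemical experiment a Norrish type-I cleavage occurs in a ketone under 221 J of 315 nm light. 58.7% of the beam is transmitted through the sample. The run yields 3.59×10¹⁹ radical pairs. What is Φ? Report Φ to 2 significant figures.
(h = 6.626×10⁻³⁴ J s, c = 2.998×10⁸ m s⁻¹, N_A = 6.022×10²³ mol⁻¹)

Φ = 0.25

Product: 3.59×10¹⁹ / 6.022×10²³ = 5.961×10⁻⁵ mol.
Photon energy at 315 nm: hc/λ = (6.626×10⁻³⁴)(2.998×10⁸)/(315×10⁻⁹) = 6.306×10⁻¹⁹ J.
Photons incident: 221 / 6.306×10⁻¹⁹ = 3.505×10²⁰, i.e. 3.505×10²⁰/6.022×10²³ = 5.820×10⁻⁴ mol.
Fraction absorbed: 1 − 58.7/100 = 0.4130.
Photons absorbed: 0.4130 × 5.820×10⁻⁴ = 2.404×10⁻⁴ mol.
Φ = 5.961×10⁻⁵ mol / 2.404×10⁻⁴ mol photons = 0.25.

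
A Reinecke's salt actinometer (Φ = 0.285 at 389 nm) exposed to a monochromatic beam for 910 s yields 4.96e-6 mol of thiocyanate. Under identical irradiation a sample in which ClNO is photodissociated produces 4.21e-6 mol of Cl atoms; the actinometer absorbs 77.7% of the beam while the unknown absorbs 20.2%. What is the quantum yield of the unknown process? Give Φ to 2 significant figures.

Photons absorbed by the actinometer: 4.96e-6 / 0.285 = 1.740e-5 mol.
Incident flux: 1.740e-5 / 0.777 = 2.239e-5 einstein.
Absorbed by unknown: 0.202 × 2.239e-5 = 4.523e-6 mol.
Φ(unknown) = 4.21e-6 / 4.523e-6 = 0.93.

Φ = 0.93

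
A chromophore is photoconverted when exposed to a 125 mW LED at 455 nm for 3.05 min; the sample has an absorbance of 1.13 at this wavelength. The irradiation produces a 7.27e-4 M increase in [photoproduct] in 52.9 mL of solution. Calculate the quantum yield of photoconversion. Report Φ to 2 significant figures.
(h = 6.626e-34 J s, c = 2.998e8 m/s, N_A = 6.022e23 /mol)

Φ = 0.48

Product: (7.27e-4 M)(0.0529 L) = 3.846e-5 mol.
Photon energy at 455 nm: hc/λ = (6.626e-34)(2.998e8)/(455e-9) = 4.366e-19 J.
Energy delivered: (125 mW)(183 s) = 22.88 J.
Photons incident: 22.88 / 4.366e-19 = 5.240e19, i.e. 5.240e19/6.022e23 = 8.701e-5 mol.
Fraction absorbed: 1 − 10^(−1.13) = 0.9259.
Photons absorbed: 0.9259 × 8.701e-5 = 8.056e-5 mol.
Φ = 3.846e-5 mol / 8.056e-5 mol photons = 0.48.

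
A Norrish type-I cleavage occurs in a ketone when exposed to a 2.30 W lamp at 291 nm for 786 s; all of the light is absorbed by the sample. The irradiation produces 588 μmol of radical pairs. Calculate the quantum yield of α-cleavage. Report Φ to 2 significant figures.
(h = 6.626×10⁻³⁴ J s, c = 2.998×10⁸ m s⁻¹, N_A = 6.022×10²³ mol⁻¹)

Φ = 0.13

Product: 588 μmol = 5.88×10⁻⁴ mol.
Photon energy at 291 nm: hc/λ = (6.626×10⁻³⁴)(2.998×10⁸)/(291×10⁻⁹) = 6.826×10⁻¹⁹ J.
Energy delivered: (2.30 W)(786 s) = 1808 J.
Photons incident: 1808 / 6.826×10⁻¹⁹ = 2.649×10²¹, i.e. 2.649×10²¹/6.022×10²³ = 0.004399 mol.
Φ = 5.88×10⁻⁴ mol / 0.004399 mol photons = 0.13.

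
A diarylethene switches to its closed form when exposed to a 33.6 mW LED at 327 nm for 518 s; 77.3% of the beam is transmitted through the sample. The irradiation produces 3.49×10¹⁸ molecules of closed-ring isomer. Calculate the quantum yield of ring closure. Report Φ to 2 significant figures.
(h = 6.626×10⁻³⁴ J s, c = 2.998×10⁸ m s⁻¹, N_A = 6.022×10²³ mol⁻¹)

Φ = 0.54

Product: 3.49×10¹⁸ / 6.022×10²³ = 5.795×10⁻⁶ mol.
Photon energy at 327 nm: hc/λ = (6.626×10⁻³⁴)(2.998×10⁸)/(327×10⁻⁹) = 6.075×10⁻¹⁹ J.
Energy delivered: (33.6 mW)(518 s) = 17.40 J.
Photons incident: 17.40 / 6.075×10⁻¹⁹ = 2.864×10¹⁹, i.e. 2.864×10¹⁹/6.022×10²³ = 4.756×10⁻⁵ mol.
Fraction absorbed: 1 − 77.3/100 = 0.2270.
Photons absorbed: 0.2270 × 4.756×10⁻⁵ = 1.080×10⁻⁵ mol.
Φ = 5.795×10⁻⁶ mol / 1.080×10⁻⁵ mol photons = 0.54.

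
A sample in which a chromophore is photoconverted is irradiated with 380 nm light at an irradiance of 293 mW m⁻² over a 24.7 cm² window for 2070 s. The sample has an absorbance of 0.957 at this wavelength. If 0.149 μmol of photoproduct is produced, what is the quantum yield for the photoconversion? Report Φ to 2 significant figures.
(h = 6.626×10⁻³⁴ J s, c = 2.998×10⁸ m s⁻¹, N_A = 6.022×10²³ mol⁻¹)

Φ = 0.035

Product: 0.149 μmol = 1.49×10⁻⁷ mol.
Photon energy at 380 nm: hc/λ = (6.626×10⁻³⁴)(2.998×10⁸)/(380×10⁻⁹) = 5.228×10⁻¹⁹ J.
Energy delivered: (293 mW m⁻²)(24.7×10⁻⁴ m²)(2070 s) = 1.498 J.
Photons incident: 1.498 / 5.228×10⁻¹⁹ = 2.865×10¹⁸, i.e. 2.865×10¹⁸/6.022×10²³ = 4.758×10⁻⁶ mol.
Fraction absorbed: 1 − 10^(−0.957) = 0.8896.
Photons absorbed: 0.8896 × 4.758×10⁻⁶ = 4.233×10⁻⁶ mol.
Φ = 1.49×10⁻⁷ mol / 4.233×10⁻⁶ mol photons = 0.035.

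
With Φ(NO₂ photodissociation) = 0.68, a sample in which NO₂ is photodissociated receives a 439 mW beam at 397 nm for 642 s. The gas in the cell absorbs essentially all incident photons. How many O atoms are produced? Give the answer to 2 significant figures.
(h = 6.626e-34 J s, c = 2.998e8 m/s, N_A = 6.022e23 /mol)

Photon energy at 397 nm: hc/λ = (6.626e-34)(2.998e8)/(397e-9) = 5.004e-19 J.
Energy delivered: (439 mW)(642 s) = 281.8 J.
Photons incident: 281.8 / 5.004e-19 = 5.631e20, i.e. 5.631e20/6.022e23 = 9.351e-4 mol.
Product: Φ × n_abs = 0.68 × 9.351e-4 = 6.359e-4 mol.
As a count: 6.359e-4 × 6.022e23 = 3.8e20.

3.8e20 atoms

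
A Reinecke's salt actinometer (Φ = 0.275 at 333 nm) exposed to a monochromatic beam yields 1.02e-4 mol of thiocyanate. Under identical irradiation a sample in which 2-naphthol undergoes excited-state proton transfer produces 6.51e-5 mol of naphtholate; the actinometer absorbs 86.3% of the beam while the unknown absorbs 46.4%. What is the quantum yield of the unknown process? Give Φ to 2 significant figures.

Φ = 0.33

Photons absorbed by the actinometer: 1.02e-4 / 0.275 = 3.709e-4 mol.
Incident flux: 3.709e-4 / 0.863 = 4.298e-4 einstein.
Absorbed by unknown: 0.464 × 4.298e-4 = 1.994e-4 mol.
Φ(unknown) = 6.51e-5 / 1.994e-4 = 0.33.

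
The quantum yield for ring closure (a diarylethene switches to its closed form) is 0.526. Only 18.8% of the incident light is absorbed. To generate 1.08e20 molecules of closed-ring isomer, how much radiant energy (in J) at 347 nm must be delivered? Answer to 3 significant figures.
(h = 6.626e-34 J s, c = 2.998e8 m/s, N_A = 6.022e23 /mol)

Product: 1.08e20 / 6.022e23 = 1.793e-4 mol.
Photons that must be absorbed: 1.793e-4 / 0.526 = 3.409e-4 mol.
Incident photons needed: 3.409e-4 / 0.188 = 0.001813 mol.
Photon energy: hc/λ = 5.725e-19 J; per mole, 3.448e5 J mol⁻¹.
Energy required: 0.001813 × 3.448e5 = 625 J.

625 J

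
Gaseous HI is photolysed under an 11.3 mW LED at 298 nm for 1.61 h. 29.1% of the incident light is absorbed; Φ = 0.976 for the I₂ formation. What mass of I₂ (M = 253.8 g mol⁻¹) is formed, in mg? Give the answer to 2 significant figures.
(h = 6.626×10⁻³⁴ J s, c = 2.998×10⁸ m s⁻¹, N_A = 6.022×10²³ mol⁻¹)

Photon energy at 298 nm: hc/λ = (6.626×10⁻³⁴)(2.998×10⁸)/(298×10⁻⁹) = 6.666×10⁻¹⁹ J.
Energy delivered: (11.3 mW)(5796 s) = 65.49 J.
Photons incident: 65.49 / 6.666×10⁻¹⁹ = 9.824×10¹⁹, i.e. 9.824×10¹⁹/6.022×10²³ = 1.631×10⁻⁴ mol.
Photons absorbed: 0.291 × 1.631×10⁻⁴ = 4.746×10⁻⁵ mol.
Product: Φ × n_abs = 0.976 × 4.746×10⁻⁵ = 4.632×10⁻⁵ mol.
Mass: 4.632×10⁻⁵ × 253.8 = 0.01176 g = 12 mg.

12 mg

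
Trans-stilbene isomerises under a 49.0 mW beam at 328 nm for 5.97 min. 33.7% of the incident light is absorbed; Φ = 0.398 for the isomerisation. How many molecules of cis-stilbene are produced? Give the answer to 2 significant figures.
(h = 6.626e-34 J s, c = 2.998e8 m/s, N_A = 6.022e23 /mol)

Photon energy at 328 nm: hc/λ = (6.626e-34)(2.998e8)/(328e-9) = 6.056e-19 J.
Energy delivered: (49.0 mW)(358.2 s) = 17.55 J.
Photons incident: 17.55 / 6.056e-19 = 2.898e19, i.e. 2.898e19/6.022e23 = 4.812e-5 mol.
Photons absorbed: 0.337 × 4.812e-5 = 1.622e-5 mol.
Product: Φ × n_abs = 0.398 × 1.622e-5 = 6.456e-6 mol.
As a count: 6.456e-6 × 6.022e23 = 3.9e18.

3.9e18 molecules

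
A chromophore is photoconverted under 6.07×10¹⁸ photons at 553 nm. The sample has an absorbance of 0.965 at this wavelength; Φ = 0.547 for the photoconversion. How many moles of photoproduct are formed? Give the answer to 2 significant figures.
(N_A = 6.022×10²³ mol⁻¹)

Moles of photons: 6.07×10¹⁸ / 6.022×10²³ = 1.008×10⁻⁵ mol.
Fraction absorbed: 1 − 10^(−0.965) = 0.8916.
Photons absorbed: 0.8916 × 1.008×10⁻⁵ = 8.987×10⁻⁶ mol.
Product: Φ × n_abs = 0.547 × 8.987×10⁻⁶ = 4.916×10⁻⁶ mol.

4.9×10⁻⁶ mol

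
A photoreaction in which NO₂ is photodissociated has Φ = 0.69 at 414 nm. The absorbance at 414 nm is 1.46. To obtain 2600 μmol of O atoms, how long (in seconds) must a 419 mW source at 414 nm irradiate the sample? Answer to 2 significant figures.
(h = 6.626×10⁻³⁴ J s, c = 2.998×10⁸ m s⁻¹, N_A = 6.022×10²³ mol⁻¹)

Product: 2600 μmol = 0.00260 mol.
Photons that must be absorbed: 0.00260 / 0.69 = 0.003768 mol.
Fraction absorbed: 1 − 10^(−1.46) = 0.9653.
Incident photons needed: 0.003768 / 0.9653 = 0.003903 mol.
Photon energy: hc/λ = 4.798×10⁻¹⁹ J; per mole, 2.889×10⁵ J mol⁻¹.
Energy required: 0.003903 × 2.889×10⁵ = 1128 J.
Time: 1128 J / 0.419 W = 2700 s.

t ≈ 2700 s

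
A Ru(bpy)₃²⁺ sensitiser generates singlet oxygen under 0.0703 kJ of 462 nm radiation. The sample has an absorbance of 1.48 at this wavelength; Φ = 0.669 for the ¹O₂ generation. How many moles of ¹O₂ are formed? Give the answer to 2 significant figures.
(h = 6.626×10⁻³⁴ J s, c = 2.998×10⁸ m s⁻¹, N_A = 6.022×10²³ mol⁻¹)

1.8×10⁻⁴ mol

Photon energy at 462 nm: hc/λ = (6.626×10⁻³⁴)(2.998×10⁸)/(462×10⁻⁹) = 4.300×10⁻¹⁹ J.
Incident energy: 0.0703 kJ = 70.3 J.
Photons incident: 70.3 / 4.300×10⁻¹⁹ = 1.635×10²⁰, i.e. 1.635×10²⁰/6.022×10²³ = 2.715×10⁻⁴ mol.
Fraction absorbed: 1 − 10^(−1.48) = 0.9669.
Photons absorbed: 0.9669 × 2.715×10⁻⁴ = 2.625×10⁻⁴ mol.
Product: Φ × n_abs = 0.669 × 2.625×10⁻⁴ = 1.756×10⁻⁴ mol.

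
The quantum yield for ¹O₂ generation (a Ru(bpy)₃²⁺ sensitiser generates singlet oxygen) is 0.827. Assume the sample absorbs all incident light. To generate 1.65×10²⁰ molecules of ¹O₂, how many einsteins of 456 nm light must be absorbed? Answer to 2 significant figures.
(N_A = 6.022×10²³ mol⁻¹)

3.3×10⁻⁴ einstein

Product: 1.65×10²⁰ / 6.022×10²³ = 2.740×10⁻⁴ mol.
Photons that must be absorbed: 2.740×10⁻⁴ / 0.827 = 3.313×10⁻⁴ mol.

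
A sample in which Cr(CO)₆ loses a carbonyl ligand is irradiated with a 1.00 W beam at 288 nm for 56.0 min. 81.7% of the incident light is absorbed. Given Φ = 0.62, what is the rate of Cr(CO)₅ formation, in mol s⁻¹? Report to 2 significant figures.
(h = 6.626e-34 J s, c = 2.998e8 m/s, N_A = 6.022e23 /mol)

1.2e-6 mol s⁻¹

Photon energy at 288 nm: hc/λ = (6.626e-34)(2.998e8)/(288e-9) = 6.897e-19 J.
Energy delivered: (1.00 W)(3360 s) = 3360 J.
Photons incident: 3360 / 6.897e-19 = 4.872e21, i.e. 4.872e21/6.022e23 = 0.008090 mol.
Photons absorbed: 0.817 × 0.008090 = 0.006610 mol.
Product formed: 0.62 × 0.006610 = 0.004098 mol.
Rate: 0.004098 / 3360 s = 1.2e-6 mol s⁻¹.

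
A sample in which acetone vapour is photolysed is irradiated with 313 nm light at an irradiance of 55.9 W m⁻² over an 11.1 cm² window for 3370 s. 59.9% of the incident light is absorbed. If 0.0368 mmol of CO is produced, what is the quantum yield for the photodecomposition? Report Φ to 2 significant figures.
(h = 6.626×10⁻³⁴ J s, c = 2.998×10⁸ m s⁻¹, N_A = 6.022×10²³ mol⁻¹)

Product: 0.0368 mmol = 3.68×10⁻⁵ mol.
Photon energy at 313 nm: hc/λ = (6.626×10⁻³⁴)(2.998×10⁸)/(313×10⁻⁹) = 6.347×10⁻¹⁹ J.
Energy delivered: (55.9 W m⁻²)(11.1×10⁻⁴ m²)(3370 s) = 209.1 J.
Photons incident: 209.1 / 6.347×10⁻¹⁹ = 3.294×10²⁰, i.e. 3.294×10²⁰/6.022×10²³ = 5.470×10⁻⁴ mol.
Photons absorbed: 0.599 × 5.470×10⁻⁴ = 3.277×10⁻⁴ mol.
Φ = 3.68×10⁻⁵ mol / 3.277×10⁻⁴ mol photons = 0.11.

Φ = 0.11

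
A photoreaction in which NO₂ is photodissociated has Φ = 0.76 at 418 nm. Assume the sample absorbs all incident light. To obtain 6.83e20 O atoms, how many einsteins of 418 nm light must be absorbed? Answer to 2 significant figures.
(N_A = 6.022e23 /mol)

Product: 6.83e20 / 6.022e23 = 0.001134 mol.
Photons that must be absorbed: 0.001134 / 0.76 = 0.001492 mol.

0.0015 einstein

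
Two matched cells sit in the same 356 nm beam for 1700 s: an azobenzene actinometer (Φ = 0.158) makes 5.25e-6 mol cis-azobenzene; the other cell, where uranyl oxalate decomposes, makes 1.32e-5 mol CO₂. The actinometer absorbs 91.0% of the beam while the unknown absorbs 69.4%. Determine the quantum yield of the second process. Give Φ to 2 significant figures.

Photons absorbed by the actinometer: 5.25e-6 / 0.158 = 3.323e-5 mol.
Incident flux: 3.323e-5 / 0.910 = 3.652e-5 einstein.
Absorbed by unknown: 0.694 × 3.652e-5 = 2.534e-5 mol.
Φ(unknown) = 1.32e-5 / 2.534e-5 = 0.52.

Φ = 0.52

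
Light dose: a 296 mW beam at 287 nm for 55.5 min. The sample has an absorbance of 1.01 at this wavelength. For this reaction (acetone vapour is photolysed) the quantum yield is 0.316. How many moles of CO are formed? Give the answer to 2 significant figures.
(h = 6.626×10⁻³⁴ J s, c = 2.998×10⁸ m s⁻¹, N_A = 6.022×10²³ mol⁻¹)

Photon energy at 287 nm: hc/λ = (6.626×10⁻³⁴)(2.998×10⁸)/(287×10⁻⁹) = 6.922×10⁻¹⁹ J.
Energy delivered: (296 mW)(3330 s) = 985.7 J.
Photons incident: 985.7 / 6.922×10⁻¹⁹ = 1.424×10²¹, i.e. 1.424×10²¹/6.022×10²³ = 0.002365 mol.
Fraction absorbed: 1 − 10^(−1.01) = 0.9023.
Photons absorbed: 0.9023 × 0.002365 = 0.002134 mol.
Product: Φ × n_abs = 0.316 × 0.002134 = 6.743×10⁻⁴ mol.

6.7×10⁻⁴ mol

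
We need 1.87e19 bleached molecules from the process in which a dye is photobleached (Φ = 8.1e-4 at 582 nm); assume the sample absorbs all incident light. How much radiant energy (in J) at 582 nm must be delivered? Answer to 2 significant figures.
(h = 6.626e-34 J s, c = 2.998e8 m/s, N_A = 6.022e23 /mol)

Product: 1.87e19 / 6.022e23 = 3.105e-5 mol.
Photons that must be absorbed: 3.105e-5 / 8.1e-4 = 0.03833 mol.
Photon energy: hc/λ = 3.413e-19 J; per mole, 2.055e5 J mol⁻¹.
Energy required: 0.03833 × 2.055e5 = 7900 J.

7900 J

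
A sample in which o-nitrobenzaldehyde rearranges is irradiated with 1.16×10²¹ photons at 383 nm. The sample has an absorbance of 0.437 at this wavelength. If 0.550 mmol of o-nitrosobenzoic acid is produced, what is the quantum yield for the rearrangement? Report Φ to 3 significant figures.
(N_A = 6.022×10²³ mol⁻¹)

Φ = 0.450

Product: 0.550 mmol = 5.50×10⁻⁴ mol.
Moles of photons: 1.16×10²¹ / 6.022×10²³ = 0.001926 mol.
Fraction absorbed: 1 − 10^(−0.437) = 0.6344.
Photons absorbed: 0.6344 × 0.001926 = 0.001222 mol.
Φ = 5.50×10⁻⁴ mol / 0.001222 mol photons = 0.450.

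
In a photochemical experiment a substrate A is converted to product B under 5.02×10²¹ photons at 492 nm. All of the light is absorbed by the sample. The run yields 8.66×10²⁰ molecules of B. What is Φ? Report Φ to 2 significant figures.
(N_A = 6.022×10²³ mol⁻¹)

Product: 8.66×10²⁰ / 6.022×10²³ = 0.001438 mol.
Moles of photons: 5.02×10²¹ / 6.022×10²³ = 0.008336 mol.
Φ = 0.001438 mol / 0.008336 mol photons = 0.17.

Φ = 0.17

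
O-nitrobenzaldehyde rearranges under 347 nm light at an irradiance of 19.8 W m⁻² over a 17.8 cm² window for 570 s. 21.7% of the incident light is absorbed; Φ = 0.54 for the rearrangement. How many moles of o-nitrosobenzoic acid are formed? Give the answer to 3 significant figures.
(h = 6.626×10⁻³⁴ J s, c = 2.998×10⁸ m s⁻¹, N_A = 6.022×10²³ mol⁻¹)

Photon energy at 347 nm: hc/λ = (6.626×10⁻³⁴)(2.998×10⁸)/(347×10⁻⁹) = 5.725×10⁻¹⁹ J.
Energy delivered: (19.8 W m⁻²)(17.8×10⁻⁴ m²)(570 s) = 20.09 J.
Photons incident: 20.09 / 5.725×10⁻¹⁹ = 3.509×10¹⁹, i.e. 3.509×10¹⁹/6.022×10²³ = 5.827×10⁻⁵ mol.
Photons absorbed: 0.217 × 5.827×10⁻⁵ = 1.264×10⁻⁵ mol.
Product: Φ × n_abs = 0.54 × 1.264×10⁻⁵ = 6.826×10⁻⁶ mol.

6.83×10⁻⁶ mol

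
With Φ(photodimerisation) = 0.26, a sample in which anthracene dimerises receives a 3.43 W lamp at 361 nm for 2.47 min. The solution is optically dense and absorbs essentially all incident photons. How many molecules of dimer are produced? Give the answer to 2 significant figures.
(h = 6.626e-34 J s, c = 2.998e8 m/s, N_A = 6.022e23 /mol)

Photon energy at 361 nm: hc/λ = (6.626e-34)(2.998e8)/(361e-9) = 5.503e-19 J.
Energy delivered: (3.43 W)(148.2 s) = 508.3 J.
Photons incident: 508.3 / 5.503e-19 = 9.237e20, i.e. 9.237e20/6.022e23 = 0.001534 mol.
Product: Φ × n_abs = 0.26 × 0.001534 = 3.988e-4 mol.
As a count: 3.988e-4 × 6.022e23 = 2.4e20.

2.4e20 molecules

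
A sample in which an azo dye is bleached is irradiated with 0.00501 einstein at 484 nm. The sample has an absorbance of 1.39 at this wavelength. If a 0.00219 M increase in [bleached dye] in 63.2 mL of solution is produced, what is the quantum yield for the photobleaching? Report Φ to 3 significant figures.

Φ = 0.0288

Product: (0.00219 M)(0.0632 L) = 1.384×10⁻⁴ mol.
Fraction absorbed: 1 − 10^(−1.39) = 0.9593.
Photons absorbed: 0.9593 × 0.00501 = 0.004806 mol.
Φ = 1.384×10⁻⁴ mol / 0.004806 mol photons = 0.0288.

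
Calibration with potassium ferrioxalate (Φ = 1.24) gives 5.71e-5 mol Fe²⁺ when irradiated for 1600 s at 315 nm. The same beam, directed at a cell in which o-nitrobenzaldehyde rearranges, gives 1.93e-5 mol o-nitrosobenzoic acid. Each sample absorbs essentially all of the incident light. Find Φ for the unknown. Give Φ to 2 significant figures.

Photons absorbed by the actinometer: 5.71e-5 / 1.24 = 4.605e-5 mol.
Φ(unknown) = 1.93e-5 / 4.605e-5 = 0.42.

Φ = 0.42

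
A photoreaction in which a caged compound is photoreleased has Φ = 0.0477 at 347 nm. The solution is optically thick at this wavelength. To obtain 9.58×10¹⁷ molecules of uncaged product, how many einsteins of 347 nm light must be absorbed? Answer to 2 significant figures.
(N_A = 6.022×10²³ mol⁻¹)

Product: 9.58×10¹⁷ / 6.022×10²³ = 1.591×10⁻⁶ mol.
Photons that must be absorbed: 1.591×10⁻⁶ / 0.0477 = 3.335×10⁻⁵ mol.

3.3×10⁻⁵ einstein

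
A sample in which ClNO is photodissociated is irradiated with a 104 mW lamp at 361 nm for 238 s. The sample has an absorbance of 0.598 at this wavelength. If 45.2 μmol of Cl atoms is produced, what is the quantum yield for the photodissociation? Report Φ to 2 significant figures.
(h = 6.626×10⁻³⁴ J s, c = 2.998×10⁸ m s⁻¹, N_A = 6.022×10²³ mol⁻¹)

Product: 45.2 μmol = 4.52×10⁻⁵ mol.
Photon energy at 361 nm: hc/λ = (6.626×10⁻³⁴)(2.998×10⁸)/(361×10⁻⁹) = 5.503×10⁻¹⁹ J.
Energy delivered: (104 mW)(238 s) = 24.75 J.
Photons incident: 24.75 / 5.503×10⁻¹⁹ = 4.498×10¹⁹, i.e. 4.498×10¹⁹/6.022×10²³ = 7.469×10⁻⁵ mol.
Fraction absorbed: 1 − 10^(−0.598) = 0.7477.
Photons absorbed: 0.7477 × 7.469×10⁻⁵ = 5.585×10⁻⁵ mol.
Φ = 4.52×10⁻⁵ mol / 5.585×10⁻⁵ mol photons = 0.81.

Φ = 0.81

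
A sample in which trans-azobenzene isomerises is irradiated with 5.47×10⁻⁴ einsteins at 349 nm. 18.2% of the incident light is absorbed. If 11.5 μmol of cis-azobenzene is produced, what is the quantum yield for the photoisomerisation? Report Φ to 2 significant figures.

Product: 11.5 μmol = 1.15×10⁻⁵ mol.
Photons absorbed: 0.182 × 5.47×10⁻⁴ = 9.955×10⁻⁵ mol.
Φ = 1.15×10⁻⁵ mol / 9.955×10⁻⁵ mol photons = 0.12.

Φ = 0.12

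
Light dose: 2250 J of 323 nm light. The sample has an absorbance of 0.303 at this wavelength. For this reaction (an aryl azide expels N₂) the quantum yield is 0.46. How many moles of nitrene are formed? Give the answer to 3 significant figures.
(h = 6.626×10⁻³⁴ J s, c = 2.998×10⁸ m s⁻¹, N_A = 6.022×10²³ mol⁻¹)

Photon energy at 323 nm: hc/λ = (6.626×10⁻³⁴)(2.998×10⁸)/(323×10⁻⁹) = 6.150×10⁻¹⁹ J.
Photons incident: 2250 / 6.150×10⁻¹⁹ = 3.659×10²¹, i.e. 3.659×10²¹/6.022×10²³ = 0.006076 mol.
Fraction absorbed: 1 − 10^(−0.303) = 0.5023.
Photons absorbed: 0.5023 × 0.006076 = 0.003052 mol.
Product: Φ × n_abs = 0.46 × 0.003052 = 0.001404 mol.

0.00140 mol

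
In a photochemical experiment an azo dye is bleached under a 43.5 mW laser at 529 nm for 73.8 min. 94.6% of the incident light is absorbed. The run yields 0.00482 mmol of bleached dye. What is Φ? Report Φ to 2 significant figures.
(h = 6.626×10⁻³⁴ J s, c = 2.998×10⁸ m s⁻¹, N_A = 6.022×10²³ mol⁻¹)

Product: 0.00482 mmol = 4.82×10⁻⁶ mol.
Photon energy at 529 nm: hc/λ = (6.626×10⁻³⁴)(2.998×10⁸)/(529×10⁻⁹) = 3.755×10⁻¹⁹ J.
Energy delivered: (43.5 mW)(4428 s) = 192.6 J.
Photons incident: 192.6 / 3.755×10⁻¹⁹ = 5.129×10²⁰, i.e. 5.129×10²⁰/6.022×10²³ = 8.517×10⁻⁴ mol.
Photons absorbed: 0.946 × 8.517×10⁻⁴ = 8.057×10⁻⁴ mol.
Φ = 4.82×10⁻⁶ mol / 8.057×10⁻⁴ mol photons = 0.0060.

Φ = 0.0060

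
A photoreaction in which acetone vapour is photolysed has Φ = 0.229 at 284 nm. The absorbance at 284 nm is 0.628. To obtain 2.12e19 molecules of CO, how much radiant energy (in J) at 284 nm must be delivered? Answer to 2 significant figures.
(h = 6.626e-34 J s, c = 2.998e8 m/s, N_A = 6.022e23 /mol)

Product: 2.12e19 / 6.022e23 = 3.520e-5 mol.
Photons that must be absorbed: 3.520e-5 / 0.229 = 1.537e-4 mol.
Fraction absorbed: 1 − 10^(−0.628) = 0.7645.
Incident photons needed: 1.537e-4 / 0.7645 = 2.010e-4 mol.
Photon energy: hc/λ = 6.995e-19 J; per mole, 4.212e5 J mol⁻¹.
Energy required: 2.010e-4 × 4.212e5 = 85 J.

85 J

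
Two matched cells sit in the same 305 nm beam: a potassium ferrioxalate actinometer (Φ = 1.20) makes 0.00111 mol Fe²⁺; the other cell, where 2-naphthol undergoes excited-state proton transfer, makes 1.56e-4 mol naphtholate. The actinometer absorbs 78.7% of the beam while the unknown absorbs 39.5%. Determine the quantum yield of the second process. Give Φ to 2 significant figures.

Φ = 0.34

Photons absorbed by the actinometer: 0.00111 / 1.20 = 9.250e-4 mol.
Incident flux: 9.250e-4 / 0.787 = 0.001175 einstein.
Absorbed by unknown: 0.395 × 0.001175 = 4.641e-4 mol.
Φ(unknown) = 1.56e-4 / 4.641e-4 = 0.34.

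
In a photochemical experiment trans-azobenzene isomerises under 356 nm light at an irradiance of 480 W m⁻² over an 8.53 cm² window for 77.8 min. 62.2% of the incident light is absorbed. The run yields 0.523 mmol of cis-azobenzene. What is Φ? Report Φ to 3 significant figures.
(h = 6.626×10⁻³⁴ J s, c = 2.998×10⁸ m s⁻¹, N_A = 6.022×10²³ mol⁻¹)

Product: 0.523 mmol = 5.23×10⁻⁴ mol.
Photon energy at 356 nm: hc/λ = (6.626×10⁻³⁴)(2.998×10⁸)/(356×10⁻⁹) = 5.580×10⁻¹⁹ J.
Energy delivered: (480 W m⁻²)(8.53×10⁻⁴ m²)(4668 s) = 1911 J.
Photons incident: 1911 / 5.580×10⁻¹⁹ = 3.425×10²¹, i.e. 3.425×10²¹/6.022×10²³ = 0.005687 mol.
Photons absorbed: 0.622 × 0.005687 = 0.003537 mol.
Φ = 5.23×10⁻⁴ mol / 0.003537 mol photons = 0.148.

Φ = 0.148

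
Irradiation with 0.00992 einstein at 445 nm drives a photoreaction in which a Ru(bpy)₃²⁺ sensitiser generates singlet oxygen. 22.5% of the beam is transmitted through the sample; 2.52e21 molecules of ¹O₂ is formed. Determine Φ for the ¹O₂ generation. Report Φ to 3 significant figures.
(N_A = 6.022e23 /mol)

Product: 2.52e21 / 6.022e23 = 0.004185 mol.
Fraction absorbed: 1 − 22.5/100 = 0.7750.
Photons absorbed: 0.7750 × 0.00992 = 0.007688 mol.
Φ = 0.004185 mol / 0.007688 mol photons = 0.544.

Φ = 0.544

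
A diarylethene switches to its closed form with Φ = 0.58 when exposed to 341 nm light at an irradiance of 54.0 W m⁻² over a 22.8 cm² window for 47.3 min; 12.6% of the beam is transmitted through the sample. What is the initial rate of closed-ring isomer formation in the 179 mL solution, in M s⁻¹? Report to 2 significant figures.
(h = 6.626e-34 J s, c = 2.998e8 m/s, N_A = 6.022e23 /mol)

Photon energy at 341 nm: hc/λ = (6.626e-34)(2.998e8)/(341e-9) = 5.825e-19 J.
Energy delivered: (54.0 W m⁻²)(22.8e-4 m²)(2838 s) = 349.4 J.
Photons incident: 349.4 / 5.825e-19 = 5.998e20, i.e. 5.998e20/6.022e23 = 9.960e-4 mol.
Fraction absorbed: 1 − 12.6/100 = 0.8740.
Photons absorbed: 0.8740 × 9.960e-4 = 8.705e-4 mol.
Product formed: 0.58 × 8.705e-4 = 5.049e-4 mol.
Rate: 5.049e-4 mol / (2838 s × 0.179 L) = 9.9e-7 M s⁻¹.

9.9e-7 M s⁻¹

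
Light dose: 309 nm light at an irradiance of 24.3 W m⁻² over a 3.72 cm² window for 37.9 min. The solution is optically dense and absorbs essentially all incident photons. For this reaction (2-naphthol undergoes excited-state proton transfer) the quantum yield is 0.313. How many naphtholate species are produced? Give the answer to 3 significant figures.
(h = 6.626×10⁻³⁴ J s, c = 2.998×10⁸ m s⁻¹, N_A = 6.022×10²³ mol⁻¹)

1.00×10¹⁹ species

Photon energy at 309 nm: hc/λ = (6.626×10⁻³⁴)(2.998×10⁸)/(309×10⁻⁹) = 6.429×10⁻¹⁹ J.
Energy delivered: (24.3 W m⁻²)(3.72×10⁻⁴ m²)(2274 s) = 20.56 J.
Photons incident: 20.56 / 6.429×10⁻¹⁹ = 3.198×10¹⁹, i.e. 3.198×10¹⁹/6.022×10²³ = 5.311×10⁻⁵ mol.
Product: Φ × n_abs = 0.313 × 5.311×10⁻⁵ = 1.662×10⁻⁵ mol.
As a count: 1.662×10⁻⁵ × 6.022×10²³ = 1.00×10¹⁹.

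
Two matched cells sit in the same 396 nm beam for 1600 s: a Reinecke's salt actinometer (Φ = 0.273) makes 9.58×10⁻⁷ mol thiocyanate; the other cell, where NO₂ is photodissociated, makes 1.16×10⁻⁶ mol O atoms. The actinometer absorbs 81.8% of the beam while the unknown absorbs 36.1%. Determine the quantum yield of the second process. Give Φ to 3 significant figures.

Photons absorbed by the actinometer: 9.58×10⁻⁷ / 0.273 = 3.509×10⁻⁶ mol.
Incident flux: 3.509×10⁻⁶ / 0.818 = 4.290×10⁻⁶ einstein.
Absorbed by unknown: 0.361 × 4.290×10⁻⁶ = 1.549×10⁻⁶ mol.
Φ(unknown) = 1.16×10⁻⁶ / 1.549×10⁻⁶ = 0.749.

Φ = 0.749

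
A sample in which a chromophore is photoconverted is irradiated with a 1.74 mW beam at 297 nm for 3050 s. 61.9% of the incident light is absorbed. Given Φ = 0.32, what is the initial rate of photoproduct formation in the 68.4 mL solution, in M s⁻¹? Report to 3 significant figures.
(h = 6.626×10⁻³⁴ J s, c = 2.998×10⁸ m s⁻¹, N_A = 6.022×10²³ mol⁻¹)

1.25×10⁻⁸ M s⁻¹

Photon energy at 297 nm: hc/λ = (6.626×10⁻³⁴)(2.998×10⁸)/(297×10⁻⁹) = 6.688×10⁻¹⁹ J.
Energy delivered: (1.74 mW)(3050 s) = 5.307 J.
Photons incident: 5.307 / 6.688×10⁻¹⁹ = 7.935×10¹⁸, i.e. 7.935×10¹⁸/6.022×10²³ = 1.318×10⁻⁵ mol.
Photons absorbed: 0.619 × 1.318×10⁻⁵ = 8.158×10⁻⁶ mol.
Product formed: 0.32 × 8.158×10⁻⁶ = 2.611×10⁻⁶ mol.
Rate: 2.611×10⁻⁶ mol / (3050 s × 0.0684 L) = 1.25×10⁻⁸ M s⁻¹.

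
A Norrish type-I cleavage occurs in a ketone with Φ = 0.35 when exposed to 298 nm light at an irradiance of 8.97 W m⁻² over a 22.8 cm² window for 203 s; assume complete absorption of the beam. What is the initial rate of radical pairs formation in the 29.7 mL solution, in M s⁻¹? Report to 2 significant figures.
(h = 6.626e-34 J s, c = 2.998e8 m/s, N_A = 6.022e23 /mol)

6.0e-7 M s⁻¹

Photon energy at 298 nm: hc/λ = (6.626e-34)(2.998e8)/(298e-9) = 6.666e-19 J.
Energy delivered: (8.97 W m⁻²)(22.8e-4 m²)(203 s) = 4.152 J.
Photons incident: 4.152 / 6.666e-19 = 6.229e18, i.e. 6.229e18/6.022e23 = 1.034e-5 mol.
Product formed: 0.35 × 1.034e-5 = 3.619e-6 mol.
Rate: 3.619e-6 mol / (203 s × 0.0297 L) = 6.0e-7 M s⁻¹.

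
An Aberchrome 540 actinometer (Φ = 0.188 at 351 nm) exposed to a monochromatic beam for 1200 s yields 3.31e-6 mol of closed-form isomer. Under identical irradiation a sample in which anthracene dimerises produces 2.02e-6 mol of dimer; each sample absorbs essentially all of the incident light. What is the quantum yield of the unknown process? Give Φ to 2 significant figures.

Photons absorbed by the actinometer: 3.31e-6 / 0.188 = 1.761e-5 mol.
Φ(unknown) = 2.02e-6 / 1.761e-5 = 0.11.

Φ = 0.11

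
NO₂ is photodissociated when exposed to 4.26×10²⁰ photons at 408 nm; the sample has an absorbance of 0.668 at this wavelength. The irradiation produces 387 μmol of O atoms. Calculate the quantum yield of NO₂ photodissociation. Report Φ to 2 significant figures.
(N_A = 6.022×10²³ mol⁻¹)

Product: 387 μmol = 3.87×10⁻⁴ mol.
Moles of photons: 4.26×10²⁰ / 6.022×10²³ = 7.074×10⁻⁴ mol.
Fraction absorbed: 1 − 10^(−0.668) = 0.7852.
Photons absorbed: 0.7852 × 7.074×10⁻⁴ = 5.555×10⁻⁴ mol.
Φ = 3.87×10⁻⁴ mol / 5.555×10⁻⁴ mol photons = 0.70.

Φ = 0.70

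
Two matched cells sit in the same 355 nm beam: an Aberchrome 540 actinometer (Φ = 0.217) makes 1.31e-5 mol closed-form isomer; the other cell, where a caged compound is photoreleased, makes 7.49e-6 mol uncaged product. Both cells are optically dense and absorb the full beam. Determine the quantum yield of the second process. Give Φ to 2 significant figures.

Φ = 0.12

Photons absorbed by the actinometer: 1.31e-5 / 0.217 = 6.037e-5 mol.
Φ(unknown) = 7.49e-6 / 6.037e-5 = 0.12.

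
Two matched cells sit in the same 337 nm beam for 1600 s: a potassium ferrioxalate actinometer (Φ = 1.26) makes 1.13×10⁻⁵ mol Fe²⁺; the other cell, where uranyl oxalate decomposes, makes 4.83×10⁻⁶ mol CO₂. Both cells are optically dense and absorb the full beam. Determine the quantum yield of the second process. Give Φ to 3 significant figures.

Φ = 0.539

Photons absorbed by the actinometer: 1.13×10⁻⁵ / 1.26 = 8.968×10⁻⁶ mol.
Φ(unknown) = 4.83×10⁻⁶ / 8.968×10⁻⁶ = 0.539.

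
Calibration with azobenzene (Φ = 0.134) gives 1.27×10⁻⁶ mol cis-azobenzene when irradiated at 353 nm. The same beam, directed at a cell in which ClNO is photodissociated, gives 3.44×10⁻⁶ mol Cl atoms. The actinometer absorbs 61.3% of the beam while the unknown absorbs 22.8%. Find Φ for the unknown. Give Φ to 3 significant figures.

Φ = 0.976

Photons absorbed by the actinometer: 1.27×10⁻⁶ / 0.134 = 9.478×10⁻⁶ mol.
Incident flux: 9.478×10⁻⁶ / 0.613 = 1.546×10⁻⁵ einstein.
Absorbed by unknown: 0.228 × 1.546×10⁻⁵ = 3.525×10⁻⁶ mol.
Φ(unknown) = 3.44×10⁻⁶ / 3.525×10⁻⁶ = 0.976.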